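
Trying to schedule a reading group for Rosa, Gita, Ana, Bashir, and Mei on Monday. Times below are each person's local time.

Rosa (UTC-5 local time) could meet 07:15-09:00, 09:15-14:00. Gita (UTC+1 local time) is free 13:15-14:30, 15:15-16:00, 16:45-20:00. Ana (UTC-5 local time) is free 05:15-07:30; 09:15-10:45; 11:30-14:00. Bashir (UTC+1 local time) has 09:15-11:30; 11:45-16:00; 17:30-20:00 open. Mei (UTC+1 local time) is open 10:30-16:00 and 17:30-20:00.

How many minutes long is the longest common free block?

150

Rosa in UTC: 12:15-14:00, 14:15-19:00 (add 5h to convert from UTC-5).
Gita in UTC: 12:15-13:30, 14:15-15:00, 15:45-19:00 (subtract 1h to convert from UTC+1).
Ana in UTC: 10:15-12:30, 14:15-15:45, 16:30-19:00 (add 5h to convert from UTC-5).
Bashir in UTC: 08:15-10:30, 10:45-15:00, 16:30-19:00 (subtract 1h to convert from UTC+1).
Mei in UTC: 09:30-15:00, 16:30-19:00 (subtract 1h to convert from UTC+1).
Rosa ∩ Gita: 12:15-13:30, 14:15-15:00, 15:45-19:00.
Rosa ∩ Gita ∩ Ana: 12:15-12:30, 14:15-15:00, 16:30-19:00.
Rosa ∩ Gita ∩ Ana ∩ Bashir: 12:15-12:30, 14:15-15:00, 16:30-19:00.
Rosa ∩ Gita ∩ Ana ∩ Bashir ∩ Mei: 12:15-12:30, 14:15-15:00, 16:30-19:00.
The longest is 16:30-19:00 at 150 minutes.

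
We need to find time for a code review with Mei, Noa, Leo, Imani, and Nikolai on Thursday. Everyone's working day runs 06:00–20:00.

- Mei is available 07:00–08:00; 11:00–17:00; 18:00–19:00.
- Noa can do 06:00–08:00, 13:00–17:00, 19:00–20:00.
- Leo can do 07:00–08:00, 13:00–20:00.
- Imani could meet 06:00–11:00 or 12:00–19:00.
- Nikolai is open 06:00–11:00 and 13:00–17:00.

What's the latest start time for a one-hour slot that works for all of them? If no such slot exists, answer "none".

Mei ∩ Noa: 07:00-08:00, 13:00-17:00.
Mei ∩ Noa ∩ Leo: 07:00-08:00, 13:00-17:00.
Mei ∩ Noa ∩ Leo ∩ Imani: 07:00-08:00, 13:00-17:00.
Mei ∩ Noa ∩ Leo ∩ Imani ∩ Nikolai: 07:00-08:00, 13:00-17:00.
The last common window of at least 60 minutes is 13:00-17:00; a 60-minute meeting can start as late as 16:00 and still end by 17:00.

16:00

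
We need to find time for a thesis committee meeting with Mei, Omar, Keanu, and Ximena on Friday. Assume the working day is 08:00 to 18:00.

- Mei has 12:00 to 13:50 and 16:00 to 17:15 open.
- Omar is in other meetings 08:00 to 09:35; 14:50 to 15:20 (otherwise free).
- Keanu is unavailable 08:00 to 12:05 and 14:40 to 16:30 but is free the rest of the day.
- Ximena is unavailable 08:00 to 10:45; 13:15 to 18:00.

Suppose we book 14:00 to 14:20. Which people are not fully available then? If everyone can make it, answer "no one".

Mei free: 12:00-13:50, 16:00-17:15.
Omar free: 09:35-14:50, 15:20-18:00 (invert busy blocks within the working day).
Keanu free: 12:05-14:40, 16:30-18:00 (invert busy blocks within the working day).
Ximena free: 10:45-13:15 (invert busy blocks within the working day).
Mei: not fully free for 14:00-14:20. Omar: free for 14:00-14:20. Keanu: free for 14:00-14:20. Ximena: not fully free for 14:00-14:20.

Mei, Ximena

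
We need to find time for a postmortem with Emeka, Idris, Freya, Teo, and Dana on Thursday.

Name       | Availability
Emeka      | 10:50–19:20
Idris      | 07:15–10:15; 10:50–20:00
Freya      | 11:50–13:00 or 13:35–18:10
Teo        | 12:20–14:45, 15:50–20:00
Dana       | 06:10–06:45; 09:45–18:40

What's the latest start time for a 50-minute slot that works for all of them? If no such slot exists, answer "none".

17:20

Emeka ∩ Idris: 10:50-19:20.
Emeka ∩ Idris ∩ Freya: 11:50-13:00, 13:35-18:10.
Emeka ∩ Idris ∩ Freya ∩ Teo: 12:20-13:00, 13:35-14:45, 15:50-18:10.
Emeka ∩ Idris ∩ Freya ∩ Teo ∩ Dana: 12:20-13:00, 13:35-14:45, 15:50-18:10.
Those are the intersection windows.
The last common window of at least 50 minutes is 15:50-18:10; a 50-minute meeting can start as late as 17:20 and still end by 18:10.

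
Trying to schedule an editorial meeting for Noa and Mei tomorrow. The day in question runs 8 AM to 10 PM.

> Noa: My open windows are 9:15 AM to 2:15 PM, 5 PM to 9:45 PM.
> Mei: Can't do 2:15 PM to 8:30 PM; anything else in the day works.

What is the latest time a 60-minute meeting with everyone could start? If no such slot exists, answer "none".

20:45

Noa free: 09:15-14:15, 17:00-21:45.
Mei free: 08:00-14:15, 20:30-22:00 (invert busy blocks within the working day).
Noa ∩ Mei: 09:15-14:15, 20:30-21:45.
So the common availability across everyone is 09:15-14:15, 20:30-21:45.
The last common window of at least 60 minutes is 20:30-21:45; a 60-minute meeting can start as late as 20:45 and still end by 21:45.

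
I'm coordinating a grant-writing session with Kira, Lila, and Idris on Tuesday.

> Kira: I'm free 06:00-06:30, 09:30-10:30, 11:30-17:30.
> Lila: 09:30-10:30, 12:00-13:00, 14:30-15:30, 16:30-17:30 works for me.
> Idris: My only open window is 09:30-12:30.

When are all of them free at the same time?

09:30-10:30, 12:00-12:30

Kira ∩ Lila: 09:30-10:30, 12:00-13:00, 14:30-15:30, 16:30-17:30.
Kira ∩ Lila ∩ Idris: 09:30-10:30, 12:00-12:30.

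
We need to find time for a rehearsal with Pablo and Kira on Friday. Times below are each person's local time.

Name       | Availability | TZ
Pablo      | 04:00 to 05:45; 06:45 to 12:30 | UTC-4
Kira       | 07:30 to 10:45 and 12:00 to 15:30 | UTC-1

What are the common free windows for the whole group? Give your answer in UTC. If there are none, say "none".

Pablo in UTC: 08:00-09:45, 10:45-16:30 (add 4h to convert from UTC-4).
Kira in UTC: 08:30-11:45, 13:00-16:30 (add 1h to convert from UTC-1).
Pablo ∩ Kira: 08:30-09:45, 10:45-11:45, 13:00-16:30.
Those are the intersection windows.

08:30-09:45, 10:45-11:45, 13:00-16:30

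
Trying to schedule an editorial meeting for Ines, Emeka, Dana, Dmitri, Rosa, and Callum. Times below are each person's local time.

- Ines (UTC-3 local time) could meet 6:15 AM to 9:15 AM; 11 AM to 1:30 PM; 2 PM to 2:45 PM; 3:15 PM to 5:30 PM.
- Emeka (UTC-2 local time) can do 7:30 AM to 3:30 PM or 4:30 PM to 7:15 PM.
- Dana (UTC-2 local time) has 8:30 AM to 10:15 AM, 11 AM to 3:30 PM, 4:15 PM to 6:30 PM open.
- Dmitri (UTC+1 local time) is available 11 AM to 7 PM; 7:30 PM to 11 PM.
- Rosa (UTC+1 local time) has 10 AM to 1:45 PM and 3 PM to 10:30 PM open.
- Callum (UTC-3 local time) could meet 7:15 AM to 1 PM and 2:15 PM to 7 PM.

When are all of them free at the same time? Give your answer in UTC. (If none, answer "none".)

10:30-12:15, 14:00-16:00, 17:15-17:30, 18:30-20:30

Ines in UTC: 09:15-12:15, 14:00-16:30, 17:00-17:45, 18:15-20:30 (add 3h to convert from UTC-3).
Emeka in UTC: 09:30-17:30, 18:30-21:15 (add 2h to convert from UTC-2).
Dana in UTC: 10:30-12:15, 13:00-17:30, 18:15-20:30 (add 2h to convert from UTC-2).
Dmitri in UTC: 10:00-18:00, 18:30-22:00 (subtract 1h to convert from UTC+1).
Rosa in UTC: 09:00-12:45, 14:00-21:30 (subtract 1h to convert from UTC+1).
Callum in UTC: 10:15-16:00, 17:15-22:00 (add 3h to convert from UTC-3).
Ines ∩ Emeka: 09:30-12:15, 14:00-16:30, 17:00-17:30, 18:30-20:30.
Ines ∩ Emeka ∩ Dana: 10:30-12:15, 14:00-16:30, 17:00-17:30, 18:30-20:30.
Ines ∩ Emeka ∩ Dana ∩ Dmitri: 10:30-12:15, 14:00-16:30, 17:00-17:30, 18:30-20:30.
Ines ∩ Emeka ∩ Dana ∩ Dmitri ∩ Rosa: 10:30-12:15, 14:00-16:30, 17:00-17:30, 18:30-20:30.
Ines ∩ Emeka ∩ Dana ∩ Dmitri ∩ Rosa ∩ Callum: 10:30-12:15, 14:00-16:00, 17:15-17:30, 18:30-20:30.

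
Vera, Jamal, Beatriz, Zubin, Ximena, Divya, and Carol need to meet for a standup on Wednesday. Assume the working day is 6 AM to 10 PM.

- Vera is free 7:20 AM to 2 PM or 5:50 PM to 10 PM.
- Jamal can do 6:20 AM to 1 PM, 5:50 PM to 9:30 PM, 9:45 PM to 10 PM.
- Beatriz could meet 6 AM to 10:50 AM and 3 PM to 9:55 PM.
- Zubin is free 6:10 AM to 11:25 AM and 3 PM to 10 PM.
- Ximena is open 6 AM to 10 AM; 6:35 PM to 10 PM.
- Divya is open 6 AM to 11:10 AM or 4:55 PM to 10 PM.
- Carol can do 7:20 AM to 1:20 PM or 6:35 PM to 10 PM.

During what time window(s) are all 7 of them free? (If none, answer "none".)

07:20-10:00, 18:35-21:30, 21:45-21:55

Vera ∩ Jamal: 07:20-13:00, 17:50-21:30, 21:45-22:00.
Vera ∩ Jamal ∩ Beatriz: 07:20-10:50, 17:50-21:30, 21:45-21:55.
Vera ∩ Jamal ∩ Beatriz ∩ Zubin: 07:20-10:50, 17:50-21:30, 21:45-21:55.
Vera ∩ Jamal ∩ Beatriz ∩ Zubin ∩ Ximena: 07:20-10:00, 18:35-21:30, 21:45-21:55.
Vera ∩ Jamal ∩ Beatriz ∩ Zubin ∩ Ximena ∩ Divya: 07:20-10:00, 18:35-21:30, 21:45-21:55.
Vera ∩ Jamal ∩ Beatriz ∩ Zubin ∩ Ximena ∩ Divya ∩ Carol: 07:20-10:00, 18:35-21:30, 21:45-21:55.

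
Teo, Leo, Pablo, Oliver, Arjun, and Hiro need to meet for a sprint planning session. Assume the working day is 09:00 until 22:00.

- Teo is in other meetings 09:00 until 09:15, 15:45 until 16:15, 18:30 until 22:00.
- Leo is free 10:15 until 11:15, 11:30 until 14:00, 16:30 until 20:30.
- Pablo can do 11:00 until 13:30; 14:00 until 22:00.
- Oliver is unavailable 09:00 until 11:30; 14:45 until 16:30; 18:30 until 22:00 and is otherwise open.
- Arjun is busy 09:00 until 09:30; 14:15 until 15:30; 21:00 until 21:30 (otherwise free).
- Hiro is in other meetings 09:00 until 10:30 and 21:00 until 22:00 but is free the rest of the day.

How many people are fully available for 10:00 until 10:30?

Teo free: 09:15-15:45, 16:15-18:30 (invert busy blocks within the working day).
Leo free: 10:15-11:15, 11:30-14:00, 16:30-20:30.
Pablo free: 11:00-13:30, 14:00-22:00.
Oliver free: 11:30-14:45, 16:30-18:30 (invert busy blocks within the working day).
Arjun free: 09:30-14:15, 15:30-21:00, 21:30-22:00 (invert busy blocks within the working day).
Hiro free: 10:30-21:00 (invert busy blocks within the working day).
Teo and Arjun can make the full 10:00-10:30 slot — that's 2.

2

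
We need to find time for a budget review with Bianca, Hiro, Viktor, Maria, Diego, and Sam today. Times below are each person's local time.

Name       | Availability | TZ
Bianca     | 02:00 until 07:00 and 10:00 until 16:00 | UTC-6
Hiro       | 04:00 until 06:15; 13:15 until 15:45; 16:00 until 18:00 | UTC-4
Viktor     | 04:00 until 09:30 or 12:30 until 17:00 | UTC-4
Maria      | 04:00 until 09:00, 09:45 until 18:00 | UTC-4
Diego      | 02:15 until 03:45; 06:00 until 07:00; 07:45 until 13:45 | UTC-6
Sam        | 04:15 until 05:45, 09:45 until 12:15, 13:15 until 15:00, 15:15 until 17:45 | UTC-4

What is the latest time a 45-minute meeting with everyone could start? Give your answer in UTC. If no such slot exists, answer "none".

Bianca in UTC: 08:00-13:00, 16:00-22:00 (add 6h to convert from UTC-6).
Hiro in UTC: 08:00-10:15, 17:15-19:45, 20:00-22:00 (add 4h to convert from UTC-4).
Viktor in UTC: 08:00-13:30, 16:30-21:00 (add 4h to convert from UTC-4).
Maria in UTC: 08:00-13:00, 13:45-22:00 (add 4h to convert from UTC-4).
Diego in UTC: 08:15-09:45, 12:00-13:00, 13:45-19:45 (add 6h to convert from UTC-6).
Sam in UTC: 08:15-09:45, 13:45-16:15, 17:15-19:00, 19:15-21:45 (add 4h to convert from UTC-4).
Bianca ∩ Hiro: 08:00-10:15, 17:15-19:45, 20:00-22:00.
Bianca ∩ Hiro ∩ Viktor: 08:00-10:15, 17:15-19:45, 20:00-21:00.
Bianca ∩ Hiro ∩ Viktor ∩ Maria: 08:00-10:15, 17:15-19:45, 20:00-21:00.
Bianca ∩ Hiro ∩ Viktor ∩ Maria ∩ Diego: 08:15-09:45, 17:15-19:45.
Bianca ∩ Hiro ∩ Viktor ∩ Maria ∩ Diego ∩ Sam: 08:15-09:45, 17:15-19:00, 19:15-19:45.
Those are the intersection windows.
The last common window of at least 45 minutes is 17:15-19:00; a 45-minute meeting can start as late as 18:15 and still end by 19:00.

18:15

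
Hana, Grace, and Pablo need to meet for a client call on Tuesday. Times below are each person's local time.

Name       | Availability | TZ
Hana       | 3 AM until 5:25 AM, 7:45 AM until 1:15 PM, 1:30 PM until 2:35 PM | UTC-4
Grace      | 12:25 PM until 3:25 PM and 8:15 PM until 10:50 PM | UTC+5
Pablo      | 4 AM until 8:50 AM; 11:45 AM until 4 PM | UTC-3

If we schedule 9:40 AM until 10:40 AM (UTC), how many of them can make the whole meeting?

Hana in UTC: 07:00-09:25, 11:45-17:15, 17:30-18:35 (add 4h to convert from UTC-4).
Grace in UTC: 07:25-10:25, 15:15-17:50 (subtract 5h to convert from UTC+5).
Pablo in UTC: 07:00-11:50, 14:45-19:00 (add 3h to convert from UTC-3).
Pablo can make the full 09:40-10:40 slot — that's 1.

1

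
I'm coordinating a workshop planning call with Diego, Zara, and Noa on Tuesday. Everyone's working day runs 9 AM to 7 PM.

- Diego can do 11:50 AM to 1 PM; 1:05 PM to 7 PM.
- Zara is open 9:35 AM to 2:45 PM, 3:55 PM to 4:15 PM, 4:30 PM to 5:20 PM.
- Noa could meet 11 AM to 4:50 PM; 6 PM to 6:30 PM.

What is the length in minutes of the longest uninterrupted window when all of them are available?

Diego ∩ Zara: 11:50-13:00, 13:05-14:45, 15:55-16:15, 16:30-17:20.
Diego ∩ Zara ∩ Noa: 11:50-13:00, 13:05-14:45, 15:55-16:15, 16:30-16:50.
The longest is 13:05-14:45 at 100 minutes.

100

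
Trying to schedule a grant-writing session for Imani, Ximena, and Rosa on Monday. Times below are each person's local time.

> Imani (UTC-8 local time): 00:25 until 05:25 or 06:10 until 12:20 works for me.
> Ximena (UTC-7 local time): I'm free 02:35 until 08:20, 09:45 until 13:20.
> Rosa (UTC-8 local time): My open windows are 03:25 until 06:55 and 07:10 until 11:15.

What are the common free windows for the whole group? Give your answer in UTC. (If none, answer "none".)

Imani in UTC: 08:25-13:25, 14:10-20:20 (add 8h to convert from UTC-8).
Ximena in UTC: 09:35-15:20, 16:45-20:20 (add 7h to convert from UTC-7).
Rosa in UTC: 11:25-14:55, 15:10-19:15 (add 8h to convert from UTC-8).
Imani ∩ Ximena: 09:35-13:25, 14:10-15:20, 16:45-20:20.
Imani ∩ Ximena ∩ Rosa: 11:25-13:25, 14:10-14:55, 15:10-15:20, 16:45-19:15.

11:25-13:25, 14:10-14:55, 15:10-15:20, 16:45-19:15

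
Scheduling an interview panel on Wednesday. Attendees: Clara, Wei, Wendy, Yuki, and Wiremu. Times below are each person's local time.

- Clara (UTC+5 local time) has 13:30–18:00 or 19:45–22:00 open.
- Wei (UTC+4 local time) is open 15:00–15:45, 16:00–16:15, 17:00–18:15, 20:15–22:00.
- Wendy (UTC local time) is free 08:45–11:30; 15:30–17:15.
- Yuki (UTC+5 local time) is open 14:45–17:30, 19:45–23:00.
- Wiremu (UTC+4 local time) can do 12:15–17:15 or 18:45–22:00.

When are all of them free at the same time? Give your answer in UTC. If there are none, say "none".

Clara in UTC: 08:30-13:00, 14:45-17:00 (subtract 5h to convert from UTC+5).
Wei in UTC: 11:00-11:45, 12:00-12:15, 13:00-14:15, 16:15-18:00 (subtract 4h to convert from UTC+4).
Wendy in UTC: 08:45-11:30, 15:30-17:15.
Yuki in UTC: 09:45-12:30, 14:45-18:00 (subtract 5h to convert from UTC+5).
Wiremu in UTC: 08:15-13:15, 14:45-18:00 (subtract 4h to convert from UTC+4).
Clara ∩ Wei: 11:00-11:45, 12:00-12:15, 16:15-17:00.
Clara ∩ Wei ∩ Wendy: 11:00-11:30, 16:15-17:00.
Clara ∩ Wei ∩ Wendy ∩ Yuki: 11:00-11:30, 16:15-17:00.
Clara ∩ Wei ∩ Wendy ∩ Yuki ∩ Wiremu: 11:00-11:30, 16:15-17:00.

11:00-11:30, 16:15-17:00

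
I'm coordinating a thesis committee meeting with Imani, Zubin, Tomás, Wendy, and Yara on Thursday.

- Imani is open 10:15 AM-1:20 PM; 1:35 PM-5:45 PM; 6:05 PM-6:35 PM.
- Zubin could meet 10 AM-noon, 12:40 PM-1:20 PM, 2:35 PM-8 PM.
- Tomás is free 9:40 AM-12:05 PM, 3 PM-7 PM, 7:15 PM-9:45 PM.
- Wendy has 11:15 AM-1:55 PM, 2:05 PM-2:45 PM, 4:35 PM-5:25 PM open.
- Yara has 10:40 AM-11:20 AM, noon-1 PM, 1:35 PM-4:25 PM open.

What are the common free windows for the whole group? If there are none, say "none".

11:15-11:20

Imani ∩ Zubin: 10:15-12:00, 12:40-13:20, 14:35-17:45, 18:05-18:35.
Imani ∩ Zubin ∩ Tomás: 10:15-12:00, 15:00-17:45, 18:05-18:35.
Imani ∩ Zubin ∩ Tomás ∩ Wendy: 11:15-12:00, 16:35-17:25.
Imani ∩ Zubin ∩ Tomás ∩ Wendy ∩ Yara: 11:15-11:20.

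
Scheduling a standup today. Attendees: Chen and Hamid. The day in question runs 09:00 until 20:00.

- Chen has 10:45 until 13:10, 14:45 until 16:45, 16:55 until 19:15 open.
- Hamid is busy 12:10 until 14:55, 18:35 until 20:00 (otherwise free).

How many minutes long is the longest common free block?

110

Chen free: 10:45-13:10, 14:45-16:45, 16:55-19:15.
Hamid free: 09:00-12:10, 14:55-18:35 (invert busy blocks within the working day).
Chen ∩ Hamid: 10:45-12:10, 14:55-16:45, 16:55-18:35.
The longest is 14:55-16:45 at 110 minutes.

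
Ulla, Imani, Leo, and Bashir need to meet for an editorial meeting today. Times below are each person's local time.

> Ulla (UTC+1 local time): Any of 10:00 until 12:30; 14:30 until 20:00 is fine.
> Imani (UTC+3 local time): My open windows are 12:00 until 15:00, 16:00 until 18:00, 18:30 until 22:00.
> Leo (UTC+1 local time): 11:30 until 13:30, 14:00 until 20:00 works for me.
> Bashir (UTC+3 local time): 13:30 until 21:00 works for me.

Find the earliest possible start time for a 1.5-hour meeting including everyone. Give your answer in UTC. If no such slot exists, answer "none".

13:30

Ulla in UTC: 09:00-11:30, 13:30-19:00 (subtract 1h to convert from UTC+1).
Imani in UTC: 09:00-12:00, 13:00-15:00, 15:30-19:00 (subtract 3h to convert from UTC+3).
Leo in UTC: 10:30-12:30, 13:00-19:00 (subtract 1h to convert from UTC+1).
Bashir in UTC: 10:30-18:00 (subtract 3h to convert from UTC+3).
Ulla ∩ Imani: 09:00-11:30, 13:30-15:00, 15:30-19:00.
Ulla ∩ Imani ∩ Leo: 10:30-11:30, 13:30-15:00, 15:30-19:00.
Ulla ∩ Imani ∩ Leo ∩ Bashir: 10:30-11:30, 13:30-15:00, 15:30-18:00.
Those are the intersection windows.
The first common window of at least 90 minutes is 13:30-15:00, so the earliest start is 13:30.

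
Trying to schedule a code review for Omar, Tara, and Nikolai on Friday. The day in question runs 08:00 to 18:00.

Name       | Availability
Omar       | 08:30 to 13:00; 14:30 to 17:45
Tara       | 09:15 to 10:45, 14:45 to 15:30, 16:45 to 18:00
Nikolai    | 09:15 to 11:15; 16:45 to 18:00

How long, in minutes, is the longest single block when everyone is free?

Omar ∩ Tara: 09:15-10:45, 14:45-15:30, 16:45-17:45.
Omar ∩ Tara ∩ Nikolai: 09:15-10:45, 16:45-17:45.
So the common availability across everyone is 09:15-10:45, 16:45-17:45.
The longest is 09:15-10:45 at 90 minutes.

90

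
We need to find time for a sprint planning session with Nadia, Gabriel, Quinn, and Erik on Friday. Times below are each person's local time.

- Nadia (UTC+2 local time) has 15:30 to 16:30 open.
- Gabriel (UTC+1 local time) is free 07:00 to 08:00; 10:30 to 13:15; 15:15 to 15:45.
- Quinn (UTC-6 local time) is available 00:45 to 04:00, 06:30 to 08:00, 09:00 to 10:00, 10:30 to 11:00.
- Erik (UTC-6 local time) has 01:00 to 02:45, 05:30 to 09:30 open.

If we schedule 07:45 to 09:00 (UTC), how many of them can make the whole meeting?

1

Nadia in UTC: 13:30-14:30 (subtract 2h to convert from UTC+2).
Gabriel in UTC: 06:00-07:00, 09:30-12:15, 14:15-14:45 (subtract 1h to convert from UTC+1).
Quinn in UTC: 06:45-10:00, 12:30-14:00, 15:00-16:00, 16:30-17:00 (add 6h to convert from UTC-6).
Erik in UTC: 07:00-08:45, 11:30-15:30 (add 6h to convert from UTC-6).
Quinn can make the full 07:45-09:00 slot — that's 1.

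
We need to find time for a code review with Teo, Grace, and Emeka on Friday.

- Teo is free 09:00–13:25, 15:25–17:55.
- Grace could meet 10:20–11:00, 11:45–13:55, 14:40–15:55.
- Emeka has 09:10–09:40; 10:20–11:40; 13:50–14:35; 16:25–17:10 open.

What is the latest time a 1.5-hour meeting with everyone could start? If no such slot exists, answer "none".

Teo ∩ Grace: 10:20-11:00, 11:45-13:25, 15:25-15:55.
Teo ∩ Grace ∩ Emeka: 10:20-11:00.
No common window is at least 90 minutes long.

none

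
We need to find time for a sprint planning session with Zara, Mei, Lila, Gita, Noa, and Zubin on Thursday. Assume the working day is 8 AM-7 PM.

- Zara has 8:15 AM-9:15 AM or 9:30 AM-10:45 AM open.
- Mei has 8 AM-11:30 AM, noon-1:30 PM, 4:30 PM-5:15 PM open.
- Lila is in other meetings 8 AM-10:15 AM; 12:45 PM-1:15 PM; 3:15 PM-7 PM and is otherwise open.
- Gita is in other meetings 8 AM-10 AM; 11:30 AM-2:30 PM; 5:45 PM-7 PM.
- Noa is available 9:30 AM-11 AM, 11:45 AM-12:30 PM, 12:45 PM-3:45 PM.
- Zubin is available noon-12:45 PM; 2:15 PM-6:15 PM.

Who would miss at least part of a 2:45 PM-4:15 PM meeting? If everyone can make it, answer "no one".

Lila, Mei, Noa, Zara

Zara free: 08:15-09:15, 09:30-10:45.
Mei free: 08:00-11:30, 12:00-13:30, 16:30-17:15.
Lila free: 10:15-12:45, 13:15-15:15 (invert busy blocks within the working day).
Gita free: 10:00-11:30, 14:30-17:45 (invert busy blocks within the working day).
Noa free: 09:30-11:00, 11:45-12:30, 12:45-15:45.
Zubin free: 12:00-12:45, 14:15-18:15.
Zara: not fully free for 14:45-16:15. Mei: not fully free for 14:45-16:15. Lila: not fully free for 14:45-16:15. Gita: free for 14:45-16:15. Noa: not fully free for 14:45-16:15. Zubin: free for 14:45-16:15.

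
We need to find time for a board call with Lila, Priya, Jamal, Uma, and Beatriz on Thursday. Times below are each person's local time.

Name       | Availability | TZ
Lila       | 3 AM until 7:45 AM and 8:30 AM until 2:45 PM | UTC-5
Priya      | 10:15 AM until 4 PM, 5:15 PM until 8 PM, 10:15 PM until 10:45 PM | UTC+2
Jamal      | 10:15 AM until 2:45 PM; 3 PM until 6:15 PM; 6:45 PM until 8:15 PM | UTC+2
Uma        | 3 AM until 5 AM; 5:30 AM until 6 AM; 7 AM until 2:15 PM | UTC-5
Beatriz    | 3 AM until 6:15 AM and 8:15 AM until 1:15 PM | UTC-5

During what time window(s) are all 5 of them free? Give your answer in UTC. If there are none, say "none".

08:15-10:00, 10:30-11:00, 13:30-14:00, 15:15-16:15, 16:45-18:00

Lila in UTC: 08:00-12:45, 13:30-19:45 (add 5h to convert from UTC-5).
Priya in UTC: 08:15-14:00, 15:15-18:00, 20:15-20:45 (subtract 2h to convert from UTC+2).
Jamal in UTC: 08:15-12:45, 13:00-16:15, 16:45-18:15 (subtract 2h to convert from UTC+2).
Uma in UTC: 08:00-10:00, 10:30-11:00, 12:00-19:15 (add 5h to convert from UTC-5).
Beatriz in UTC: 08:00-11:15, 13:15-18:15 (add 5h to convert from UTC-5).
Lila ∩ Priya: 08:15-12:45, 13:30-14:00, 15:15-18:00.
Lila ∩ Priya ∩ Jamal: 08:15-12:45, 13:30-14:00, 15:15-16:15, 16:45-18:00.
Lila ∩ Priya ∩ Jamal ∩ Uma: 08:15-10:00, 10:30-11:00, 12:00-12:45, 13:30-14:00, 15:15-16:15, 16:45-18:00.
Lila ∩ Priya ∩ Jamal ∩ Uma ∩ Beatriz: 08:15-10:00, 10:30-11:00, 13:30-14:00, 15:15-16:15, 16:45-18:00.
Those are the intersection windows.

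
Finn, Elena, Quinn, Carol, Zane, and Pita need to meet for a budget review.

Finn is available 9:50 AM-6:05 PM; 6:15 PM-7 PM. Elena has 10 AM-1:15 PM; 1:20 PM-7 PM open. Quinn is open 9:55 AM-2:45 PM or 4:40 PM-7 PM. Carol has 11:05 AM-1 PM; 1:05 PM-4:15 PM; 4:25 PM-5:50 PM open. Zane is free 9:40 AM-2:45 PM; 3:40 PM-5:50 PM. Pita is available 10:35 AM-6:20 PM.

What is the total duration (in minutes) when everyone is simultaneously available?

Finn ∩ Elena: 10:00-13:15, 13:20-18:05, 18:15-19:00.
Finn ∩ Elena ∩ Quinn: 10:00-13:15, 13:20-14:45, 16:40-18:05, 18:15-19:00.
Finn ∩ Elena ∩ Quinn ∩ Carol: 11:05-13:00, 13:05-13:15, 13:20-14:45, 16:40-17:50.
Finn ∩ Elena ∩ Quinn ∩ Carol ∩ Zane: 11:05-13:00, 13:05-13:15, 13:20-14:45, 16:40-17:50.
Finn ∩ Elena ∩ Quinn ∩ Carol ∩ Zane ∩ Pita: 11:05-13:00, 13:05-13:15, 13:20-14:45, 16:40-17:50.
Summing the common windows: 115 + 10 + 85 + 70 = 280 minutes.

280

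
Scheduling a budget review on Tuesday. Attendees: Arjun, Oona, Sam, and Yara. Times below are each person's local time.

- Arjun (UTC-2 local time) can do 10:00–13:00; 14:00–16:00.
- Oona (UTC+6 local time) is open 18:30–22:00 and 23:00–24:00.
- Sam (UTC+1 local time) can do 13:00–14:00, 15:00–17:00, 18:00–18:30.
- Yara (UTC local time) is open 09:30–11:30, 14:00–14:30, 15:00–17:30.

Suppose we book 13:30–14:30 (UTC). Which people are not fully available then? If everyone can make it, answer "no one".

Sam, Yara

Arjun in UTC: 12:00-15:00, 16:00-18:00 (add 2h to convert from UTC-2).
Oona in UTC: 12:30-16:00, 17:00-18:00 (subtract 6h to convert from UTC+6).
Sam in UTC: 12:00-13:00, 14:00-16:00, 17:00-17:30 (subtract 1h to convert from UTC+1).
Yara in UTC: 09:30-11:30, 14:00-14:30, 15:00-17:30.
Arjun: free for 13:30-14:30. Oona: free for 13:30-14:30. Sam: not fully free for 13:30-14:30. Yara: not fully free for 13:30-14:30.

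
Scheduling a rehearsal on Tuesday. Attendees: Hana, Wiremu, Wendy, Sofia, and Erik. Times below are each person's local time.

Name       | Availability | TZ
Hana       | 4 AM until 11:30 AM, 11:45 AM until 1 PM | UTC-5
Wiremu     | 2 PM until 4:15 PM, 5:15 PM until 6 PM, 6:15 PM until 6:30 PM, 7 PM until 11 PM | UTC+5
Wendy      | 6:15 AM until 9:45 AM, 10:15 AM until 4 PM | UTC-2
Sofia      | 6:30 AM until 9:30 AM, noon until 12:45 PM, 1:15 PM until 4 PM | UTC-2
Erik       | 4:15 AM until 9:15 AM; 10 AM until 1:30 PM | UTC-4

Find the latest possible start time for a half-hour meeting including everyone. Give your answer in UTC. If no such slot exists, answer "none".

17:00

Hana in UTC: 09:00-16:30, 16:45-18:00 (add 5h to convert from UTC-5).
Wiremu in UTC: 09:00-11:15, 12:15-13:00, 13:15-13:30, 14:00-18:00 (subtract 5h to convert from UTC+5).
Wendy in UTC: 08:15-11:45, 12:15-18:00 (add 2h to convert from UTC-2).
Sofia in UTC: 08:30-11:30, 14:00-14:45, 15:15-18:00 (add 2h to convert from UTC-2).
Erik in UTC: 08:15-13:15, 14:00-17:30 (add 4h to convert from UTC-4).
Hana ∩ Wiremu: 09:00-11:15, 12:15-13:00, 13:15-13:30, 14:00-16:30, 16:45-18:00.
Hana ∩ Wiremu ∩ Wendy: 09:00-11:15, 12:15-13:00, 13:15-13:30, 14:00-16:30, 16:45-18:00.
Hana ∩ Wiremu ∩ Wendy ∩ Sofia: 09:00-11:15, 14:00-14:45, 15:15-16:30, 16:45-18:00.
Hana ∩ Wiremu ∩ Wendy ∩ Sofia ∩ Erik: 09:00-11:15, 14:00-14:45, 15:15-16:30, 16:45-17:30.
The last common window of at least 30 minutes is 16:45-17:30; a 30-minute meeting can start as late as 17:00 and still end by 17:30.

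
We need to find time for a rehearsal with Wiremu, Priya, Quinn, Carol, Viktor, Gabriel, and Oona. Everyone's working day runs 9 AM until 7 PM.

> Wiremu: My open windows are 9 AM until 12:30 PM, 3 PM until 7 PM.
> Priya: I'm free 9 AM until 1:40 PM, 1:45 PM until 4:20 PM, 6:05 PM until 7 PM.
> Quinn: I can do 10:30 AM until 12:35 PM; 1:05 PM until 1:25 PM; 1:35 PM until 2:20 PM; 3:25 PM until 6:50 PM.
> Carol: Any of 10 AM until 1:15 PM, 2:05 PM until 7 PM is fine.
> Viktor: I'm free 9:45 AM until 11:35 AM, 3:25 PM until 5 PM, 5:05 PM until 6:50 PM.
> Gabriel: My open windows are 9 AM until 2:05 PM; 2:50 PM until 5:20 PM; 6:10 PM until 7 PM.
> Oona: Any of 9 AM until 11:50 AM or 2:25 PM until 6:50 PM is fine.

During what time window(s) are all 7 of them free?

10:30-11:35, 15:25-16:20, 18:10-18:50

Wiremu ∩ Priya: 09:00-12:30, 15:00-16:20, 18:05-19:00.
Wiremu ∩ Priya ∩ Quinn: 10:30-12:30, 15:25-16:20, 18:05-18:50.
Wiremu ∩ Priya ∩ Quinn ∩ Carol: 10:30-12:30, 15:25-16:20, 18:05-18:50.
Wiremu ∩ Priya ∩ Quinn ∩ Carol ∩ Viktor: 10:30-11:35, 15:25-16:20, 18:05-18:50.
Wiremu ∩ Priya ∩ Quinn ∩ Carol ∩ Viktor ∩ Gabriel: 10:30-11:35, 15:25-16:20, 18:10-18:50.
Wiremu ∩ Priya ∩ Quinn ∩ Carol ∩ Viktor ∩ Gabriel ∩ Oona: 10:30-11:35, 15:25-16:20, 18:10-18:50.
So the common availability across everyone is 10:30-11:35, 15:25-16:20, 18:10-18:50.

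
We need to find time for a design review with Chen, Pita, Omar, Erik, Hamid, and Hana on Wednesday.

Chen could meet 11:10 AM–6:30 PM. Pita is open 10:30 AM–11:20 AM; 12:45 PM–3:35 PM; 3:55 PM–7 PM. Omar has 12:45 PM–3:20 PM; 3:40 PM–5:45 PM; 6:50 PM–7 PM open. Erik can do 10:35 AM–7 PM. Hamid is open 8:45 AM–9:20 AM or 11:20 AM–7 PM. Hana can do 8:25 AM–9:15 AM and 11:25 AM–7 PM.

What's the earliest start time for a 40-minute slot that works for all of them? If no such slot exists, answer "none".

12:45

Chen ∩ Pita: 11:10-11:20, 12:45-15:35, 15:55-18:30.
Chen ∩ Pita ∩ Omar: 12:45-15:20, 15:55-17:45.
Chen ∩ Pita ∩ Omar ∩ Erik: 12:45-15:20, 15:55-17:45.
Chen ∩ Pita ∩ Omar ∩ Erik ∩ Hamid: 12:45-15:20, 15:55-17:45.
Chen ∩ Pita ∩ Omar ∩ Erik ∩ Hamid ∩ Hana: 12:45-15:20, 15:55-17:45.
The first common window of at least 40 minutes is 12:45-15:20, so the earliest start is 12:45.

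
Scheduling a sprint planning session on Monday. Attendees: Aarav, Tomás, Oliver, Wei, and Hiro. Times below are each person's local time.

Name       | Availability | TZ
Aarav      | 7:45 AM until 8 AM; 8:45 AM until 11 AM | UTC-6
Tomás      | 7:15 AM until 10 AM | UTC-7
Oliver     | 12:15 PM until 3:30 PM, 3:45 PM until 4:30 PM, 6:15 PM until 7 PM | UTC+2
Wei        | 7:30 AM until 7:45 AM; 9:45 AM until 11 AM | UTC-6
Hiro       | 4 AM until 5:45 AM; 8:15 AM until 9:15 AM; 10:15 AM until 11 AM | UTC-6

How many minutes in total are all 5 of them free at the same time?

45

Aarav in UTC: 13:45-14:00, 14:45-17:00 (add 6h to convert from UTC-6).
Tomás in UTC: 14:15-17:00 (add 7h to convert from UTC-7).
Oliver in UTC: 10:15-13:30, 13:45-14:30, 16:15-17:00 (subtract 2h to convert from UTC+2).
Wei in UTC: 13:30-13:45, 15:45-17:00 (add 6h to convert from UTC-6).
Hiro in UTC: 10:00-11:45, 14:15-15:15, 16:15-17:00 (add 6h to convert from UTC-6).
Aarav ∩ Tomás: 14:45-17:00.
Aarav ∩ Tomás ∩ Oliver: 16:15-17:00.
Aarav ∩ Tomás ∩ Oliver ∩ Wei: 16:15-17:00.
Aarav ∩ Tomás ∩ Oliver ∩ Wei ∩ Hiro: 16:15-17:00.
That's a single block of 45 minutes.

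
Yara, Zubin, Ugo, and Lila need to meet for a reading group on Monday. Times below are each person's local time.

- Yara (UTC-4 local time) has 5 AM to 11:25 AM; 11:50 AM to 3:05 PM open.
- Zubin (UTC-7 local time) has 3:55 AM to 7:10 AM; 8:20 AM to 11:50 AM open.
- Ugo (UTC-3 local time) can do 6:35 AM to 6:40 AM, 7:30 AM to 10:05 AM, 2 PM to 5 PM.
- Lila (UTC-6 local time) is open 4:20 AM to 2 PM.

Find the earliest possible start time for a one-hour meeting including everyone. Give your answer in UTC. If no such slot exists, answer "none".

Yara in UTC: 09:00-15:25, 15:50-19:05 (add 4h to convert from UTC-4).
Zubin in UTC: 10:55-14:10, 15:20-18:50 (add 7h to convert from UTC-7).
Ugo in UTC: 09:35-09:40, 10:30-13:05, 17:00-20:00 (add 3h to convert from UTC-3).
Lila in UTC: 10:20-20:00 (add 6h to convert from UTC-6).
Yara ∩ Zubin: 10:55-14:10, 15:20-15:25, 15:50-18:50.
Yara ∩ Zubin ∩ Ugo: 10:55-13:05, 17:00-18:50.
Yara ∩ Zubin ∩ Ugo ∩ Lila: 10:55-13:05, 17:00-18:50.
The first common window of at least 60 minutes is 10:55-13:05, so the earliest start is 10:55.

10:55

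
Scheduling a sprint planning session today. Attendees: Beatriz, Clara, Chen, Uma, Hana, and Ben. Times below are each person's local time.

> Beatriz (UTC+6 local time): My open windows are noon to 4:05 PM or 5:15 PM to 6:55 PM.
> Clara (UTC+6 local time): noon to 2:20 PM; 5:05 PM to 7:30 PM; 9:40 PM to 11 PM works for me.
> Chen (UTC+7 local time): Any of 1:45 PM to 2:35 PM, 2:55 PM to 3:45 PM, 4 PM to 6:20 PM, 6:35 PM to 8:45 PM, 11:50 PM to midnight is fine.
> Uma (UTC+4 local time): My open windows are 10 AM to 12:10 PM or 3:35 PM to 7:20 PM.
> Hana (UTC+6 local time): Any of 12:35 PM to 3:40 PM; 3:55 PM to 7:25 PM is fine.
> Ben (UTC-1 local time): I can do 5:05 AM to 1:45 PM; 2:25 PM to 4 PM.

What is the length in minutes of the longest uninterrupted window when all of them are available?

80

Beatriz in UTC: 06:00-10:05, 11:15-12:55 (subtract 6h to convert from UTC+6).
Clara in UTC: 06:00-08:20, 11:05-13:30, 15:40-17:00 (subtract 6h to convert from UTC+6).
Chen in UTC: 06:45-07:35, 07:55-08:45, 09:00-11:20, 11:35-13:45, 16:50-17:00 (subtract 7h to convert from UTC+7).
Uma in UTC: 06:00-08:10, 11:35-15:20 (subtract 4h to convert from UTC+4).
Hana in UTC: 06:35-09:40, 09:55-13:25 (subtract 6h to convert from UTC+6).
Ben in UTC: 06:05-14:45, 15:25-17:00 (add 1h to convert from UTC-1).
Beatriz ∩ Clara: 06:00-08:20, 11:15-12:55.
Beatriz ∩ Clara ∩ Chen: 06:45-07:35, 07:55-08:20, 11:15-11:20, 11:35-12:55.
Beatriz ∩ Clara ∩ Chen ∩ Uma: 06:45-07:35, 07:55-08:10, 11:35-12:55.
Beatriz ∩ Clara ∩ Chen ∩ Uma ∩ Hana: 06:45-07:35, 07:55-08:10, 11:35-12:55.
Beatriz ∩ Clara ∩ Chen ∩ Uma ∩ Hana ∩ Ben: 06:45-07:35, 07:55-08:10, 11:35-12:55.
The longest is 11:35-12:55 at 80 minutes.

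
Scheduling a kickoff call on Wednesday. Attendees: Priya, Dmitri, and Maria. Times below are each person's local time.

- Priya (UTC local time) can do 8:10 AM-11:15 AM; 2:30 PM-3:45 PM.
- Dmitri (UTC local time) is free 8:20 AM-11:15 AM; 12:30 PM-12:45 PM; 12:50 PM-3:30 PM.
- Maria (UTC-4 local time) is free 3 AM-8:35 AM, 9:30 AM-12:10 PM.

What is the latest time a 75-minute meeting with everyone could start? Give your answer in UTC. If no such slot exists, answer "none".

Priya in UTC: 08:10-11:15, 14:30-15:45.
Dmitri in UTC: 08:20-11:15, 12:30-12:45, 12:50-15:30.
Maria in UTC: 07:00-12:35, 13:30-16:10 (add 4h to convert from UTC-4).
Priya ∩ Dmitri: 08:20-11:15, 14:30-15:30.
Priya ∩ Dmitri ∩ Maria: 08:20-11:15, 14:30-15:30.
Those are the intersection windows.
The last common window of at least 75 minutes is 08:20-11:15; a 75-minute meeting can start as late as 10:00 and still end by 11:15.

10:00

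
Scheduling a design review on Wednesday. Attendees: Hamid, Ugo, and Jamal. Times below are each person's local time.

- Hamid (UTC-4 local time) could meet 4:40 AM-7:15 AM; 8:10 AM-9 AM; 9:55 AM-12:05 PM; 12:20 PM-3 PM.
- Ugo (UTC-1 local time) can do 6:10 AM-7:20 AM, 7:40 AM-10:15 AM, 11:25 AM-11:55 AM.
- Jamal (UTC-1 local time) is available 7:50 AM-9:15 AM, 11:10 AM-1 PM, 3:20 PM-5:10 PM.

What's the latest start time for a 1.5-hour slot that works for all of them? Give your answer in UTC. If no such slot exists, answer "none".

none

Hamid in UTC: 08:40-11:15, 12:10-13:00, 13:55-16:05, 16:20-19:00 (add 4h to convert from UTC-4).
Ugo in UTC: 07:10-08:20, 08:40-11:15, 12:25-12:55 (add 1h to convert from UTC-1).
Jamal in UTC: 08:50-10:15, 12:10-14:00, 16:20-18:10 (add 1h to convert from UTC-1).
Hamid ∩ Ugo: 08:40-11:15, 12:25-12:55.
Hamid ∩ Ugo ∩ Jamal: 08:50-10:15, 12:25-12:55.
Those are the intersection windows.
No common window is at least 90 minutes long.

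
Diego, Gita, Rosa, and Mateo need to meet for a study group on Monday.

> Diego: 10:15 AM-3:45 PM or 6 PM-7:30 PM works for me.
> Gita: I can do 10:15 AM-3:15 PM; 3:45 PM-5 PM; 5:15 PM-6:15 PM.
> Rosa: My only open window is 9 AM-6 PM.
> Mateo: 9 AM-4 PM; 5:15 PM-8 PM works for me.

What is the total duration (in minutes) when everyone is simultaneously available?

Diego ∩ Gita: 10:15-15:15, 18:00-18:15.
Diego ∩ Gita ∩ Rosa: 10:15-15:15.
Diego ∩ Gita ∩ Rosa ∩ Mateo: 10:15-15:15.
Those are the intersection windows.
That's a single block of 300 minutes.

300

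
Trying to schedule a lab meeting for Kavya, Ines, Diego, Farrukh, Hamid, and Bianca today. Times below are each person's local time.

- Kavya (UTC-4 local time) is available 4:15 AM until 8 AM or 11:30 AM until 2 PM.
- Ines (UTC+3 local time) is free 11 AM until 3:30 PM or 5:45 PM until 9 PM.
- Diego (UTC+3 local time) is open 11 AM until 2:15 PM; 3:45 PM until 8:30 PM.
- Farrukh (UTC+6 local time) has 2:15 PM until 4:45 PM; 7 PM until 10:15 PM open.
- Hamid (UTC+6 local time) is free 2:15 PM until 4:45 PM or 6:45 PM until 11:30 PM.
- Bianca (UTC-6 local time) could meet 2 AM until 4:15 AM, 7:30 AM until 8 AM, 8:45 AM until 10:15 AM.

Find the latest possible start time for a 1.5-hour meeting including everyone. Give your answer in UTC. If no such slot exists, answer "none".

08:45

Kavya in UTC: 08:15-12:00, 15:30-18:00 (add 4h to convert from UTC-4).
Ines in UTC: 08:00-12:30, 14:45-18:00 (subtract 3h to convert from UTC+3).
Diego in UTC: 08:00-11:15, 12:45-17:30 (subtract 3h to convert from UTC+3).
Farrukh in UTC: 08:15-10:45, 13:00-16:15 (subtract 6h to convert from UTC+6).
Hamid in UTC: 08:15-10:45, 12:45-17:30 (subtract 6h to convert from UTC+6).
Bianca in UTC: 08:00-10:15, 13:30-14:00, 14:45-16:15 (add 6h to convert from UTC-6).
Kavya ∩ Ines: 08:15-12:00, 15:30-18:00.
Kavya ∩ Ines ∩ Diego: 08:15-11:15, 15:30-17:30.
Kavya ∩ Ines ∩ Diego ∩ Farrukh: 08:15-10:45, 15:30-16:15.
Kavya ∩ Ines ∩ Diego ∩ Farrukh ∩ Hamid: 08:15-10:45, 15:30-16:15.
Kavya ∩ Ines ∩ Diego ∩ Farrukh ∩ Hamid ∩ Bianca: 08:15-10:15, 15:30-16:15.
So the common availability across everyone is 08:15-10:15, 15:30-16:15.
The last common window of at least 90 minutes is 08:15-10:15; a 90-minute meeting can start as late as 08:45 and still end by 10:15.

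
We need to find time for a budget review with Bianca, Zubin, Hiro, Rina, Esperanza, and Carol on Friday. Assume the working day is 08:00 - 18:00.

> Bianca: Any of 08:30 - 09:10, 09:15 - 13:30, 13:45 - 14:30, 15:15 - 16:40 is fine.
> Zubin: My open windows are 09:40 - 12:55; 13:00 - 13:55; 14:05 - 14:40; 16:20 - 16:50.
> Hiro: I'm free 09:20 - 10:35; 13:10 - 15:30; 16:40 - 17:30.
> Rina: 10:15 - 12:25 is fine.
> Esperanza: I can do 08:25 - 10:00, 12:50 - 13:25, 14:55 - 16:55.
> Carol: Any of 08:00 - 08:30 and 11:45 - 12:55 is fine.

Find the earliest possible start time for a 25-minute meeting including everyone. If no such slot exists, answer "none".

Bianca ∩ Zubin: 09:40-12:55, 13:00-13:30, 13:45-13:55, 14:05-14:30, 16:20-16:40.
Bianca ∩ Zubin ∩ Hiro: 09:40-10:35, 13:10-13:30, 13:45-13:55, 14:05-14:30.
Bianca ∩ Zubin ∩ Hiro ∩ Rina: 10:15-10:35.
Bianca ∩ Zubin ∩ Hiro ∩ Rina ∩ Esperanza: ∅.
Bianca ∩ Zubin ∩ Hiro ∩ Rina ∩ Esperanza ∩ Carol: ∅.
There is no time when everyone is free.
No common window is at least 25 minutes long.

none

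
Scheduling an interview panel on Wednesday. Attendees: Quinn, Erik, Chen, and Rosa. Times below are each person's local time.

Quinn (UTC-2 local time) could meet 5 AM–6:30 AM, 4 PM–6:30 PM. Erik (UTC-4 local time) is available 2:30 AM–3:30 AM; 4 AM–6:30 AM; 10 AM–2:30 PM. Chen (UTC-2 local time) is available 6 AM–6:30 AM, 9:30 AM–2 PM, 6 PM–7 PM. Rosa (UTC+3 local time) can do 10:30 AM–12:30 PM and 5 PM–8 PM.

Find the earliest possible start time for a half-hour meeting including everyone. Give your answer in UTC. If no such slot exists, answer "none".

Quinn in UTC: 07:00-08:30, 18:00-20:30 (add 2h to convert from UTC-2).
Erik in UTC: 06:30-07:30, 08:00-10:30, 14:00-18:30 (add 4h to convert from UTC-4).
Chen in UTC: 08:00-08:30, 11:30-16:00, 20:00-21:00 (add 2h to convert from UTC-2).
Rosa in UTC: 07:30-09:30, 14:00-17:00 (subtract 3h to convert from UTC+3).
Quinn ∩ Erik: 07:00-07:30, 08:00-08:30, 18:00-18:30.
Quinn ∩ Erik ∩ Chen: 08:00-08:30.
Quinn ∩ Erik ∩ Chen ∩ Rosa: 08:00-08:30.
The first common window of at least 30 minutes is 08:00-08:30, so the earliest start is 08:00.

08:00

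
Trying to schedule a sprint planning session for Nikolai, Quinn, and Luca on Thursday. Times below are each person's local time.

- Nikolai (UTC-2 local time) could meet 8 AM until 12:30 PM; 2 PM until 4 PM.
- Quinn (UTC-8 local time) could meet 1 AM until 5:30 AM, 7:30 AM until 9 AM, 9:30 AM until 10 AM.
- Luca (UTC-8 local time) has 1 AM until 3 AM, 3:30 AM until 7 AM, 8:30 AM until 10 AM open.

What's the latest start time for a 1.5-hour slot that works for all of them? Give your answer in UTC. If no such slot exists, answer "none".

Nikolai in UTC: 10:00-14:30, 16:00-18:00 (add 2h to convert from UTC-2).
Quinn in UTC: 09:00-13:30, 15:30-17:00, 17:30-18:00 (add 8h to convert from UTC-8).
Luca in UTC: 09:00-11:00, 11:30-15:00, 16:30-18:00 (add 8h to convert from UTC-8).
Nikolai ∩ Quinn: 10:00-13:30, 16:00-17:00, 17:30-18:00.
Nikolai ∩ Quinn ∩ Luca: 10:00-11:00, 11:30-13:30, 16:30-17:00, 17:30-18:00.
The last common window of at least 90 minutes is 11:30-13:30; a 90-minute meeting can start as late as 12:00 and still end by 13:30.

12:00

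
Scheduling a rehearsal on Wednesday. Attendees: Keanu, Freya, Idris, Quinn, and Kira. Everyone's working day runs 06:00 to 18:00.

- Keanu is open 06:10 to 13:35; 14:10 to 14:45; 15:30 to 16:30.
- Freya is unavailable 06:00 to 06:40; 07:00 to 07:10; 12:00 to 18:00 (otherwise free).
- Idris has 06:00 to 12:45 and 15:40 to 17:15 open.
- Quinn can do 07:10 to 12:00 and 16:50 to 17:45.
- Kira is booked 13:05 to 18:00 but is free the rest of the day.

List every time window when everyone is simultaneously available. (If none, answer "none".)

07:10-12:00

Keanu free: 06:10-13:35, 14:10-14:45, 15:30-16:30.
Freya free: 06:40-07:00, 07:10-12:00 (invert busy blocks within the working day).
Idris free: 06:00-12:45, 15:40-17:15.
Quinn free: 07:10-12:00, 16:50-17:45.
Kira free: 06:00-13:05 (invert busy blocks within the working day).
Keanu ∩ Freya: 06:40-07:00, 07:10-12:00.
Keanu ∩ Freya ∩ Idris: 06:40-07:00, 07:10-12:00.
Keanu ∩ Freya ∩ Idris ∩ Quinn: 07:10-12:00.
Keanu ∩ Freya ∩ Idris ∩ Quinn ∩ Kira: 07:10-12:00.
So the common availability across everyone is 07:10-12:00.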